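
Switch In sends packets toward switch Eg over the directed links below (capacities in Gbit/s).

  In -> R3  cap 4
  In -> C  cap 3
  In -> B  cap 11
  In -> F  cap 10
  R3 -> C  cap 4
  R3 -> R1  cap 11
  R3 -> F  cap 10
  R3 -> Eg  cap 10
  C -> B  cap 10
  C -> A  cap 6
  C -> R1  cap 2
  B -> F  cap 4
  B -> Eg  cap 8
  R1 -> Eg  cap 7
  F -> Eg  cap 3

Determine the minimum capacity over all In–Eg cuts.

17

Augment In→R3→Eg: bottleneck 4, flow now 4.
Augment In→B→Eg: bottleneck 8, flow now 12.
Augment In→F→Eg: bottleneck 3, flow now 15.
Augment In→C→R1→Eg: bottleneck 2, flow now 17.
No augmenting path remains; maximum flow = 17.
By max-flow min-cut, the minimum cut capacity equals the max flow.
In the residual graph, reachable from In: {In, C, B, A, F}.
Min-cut edges: In→R3 (4), C→R1 (2), B→Eg (8), F→Eg (3); capacity 4 + 2 + 8 + 3 = 17.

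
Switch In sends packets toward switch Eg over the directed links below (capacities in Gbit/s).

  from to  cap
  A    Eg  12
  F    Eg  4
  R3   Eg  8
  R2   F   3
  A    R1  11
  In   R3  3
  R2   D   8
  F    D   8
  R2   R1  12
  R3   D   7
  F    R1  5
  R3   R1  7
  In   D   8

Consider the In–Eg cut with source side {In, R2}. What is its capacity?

34

Edges leaving {In, R2}: In→R3 (3), In→D (8), R2→F (3), R2→D (8), R2→R1 (12).
Cut capacity = 3 + 8 + 3 + 8 + 12 = 34.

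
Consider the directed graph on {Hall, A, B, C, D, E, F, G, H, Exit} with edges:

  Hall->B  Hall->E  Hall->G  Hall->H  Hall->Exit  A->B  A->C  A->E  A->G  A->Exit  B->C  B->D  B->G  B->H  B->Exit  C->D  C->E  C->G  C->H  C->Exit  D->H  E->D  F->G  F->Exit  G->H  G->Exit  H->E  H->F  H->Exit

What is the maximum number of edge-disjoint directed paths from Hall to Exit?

5

Assign every edge capacity 1; by Menger, the answer equals the max flow.
Path Hall→Exit (+1); total 1.
Path Hall→B→Exit (+1); total 2.
Path Hall→G→Exit (+1); total 3.
Path Hall→H→Exit (+1); total 4.
Path Hall→E→D→H→F→Exit (+1); total 5.
No residual Hall→Exit path; max flow = 5.
Certifying cut of size 5: {Hall→B, Hall→E, Hall→Exit, Hall→G, Hall→H}.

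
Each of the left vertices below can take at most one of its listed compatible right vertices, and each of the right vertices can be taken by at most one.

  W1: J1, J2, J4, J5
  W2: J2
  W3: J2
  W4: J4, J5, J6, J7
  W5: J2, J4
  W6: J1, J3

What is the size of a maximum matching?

5

Unit-capacity flow: source→left, listed edges, right→sink; max matching = max flow.
Augmenting path W1→J1 (+1); matched 1.
Augmenting path W2→J2 (+1); matched 2.
Augmenting path W4→J4 (+1); matched 3.
Augmenting path W6→J3 (+1); matched 4.
Augmenting path W5→J4→W4→J5 (+1); matched 5.
No augmenting path remains; maximum matching = 5.
König certificate: {W1, W4, W5, W6, J2} is a vertex cover of size 5 (every listed pair touches it), so no matching can be larger.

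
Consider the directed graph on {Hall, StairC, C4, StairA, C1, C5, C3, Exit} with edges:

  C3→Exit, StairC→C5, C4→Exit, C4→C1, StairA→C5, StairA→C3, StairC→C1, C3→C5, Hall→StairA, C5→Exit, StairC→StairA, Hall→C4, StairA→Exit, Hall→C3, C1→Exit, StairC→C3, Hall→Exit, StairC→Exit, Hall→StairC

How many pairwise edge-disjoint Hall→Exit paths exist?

5

Assign every edge capacity 1; by Menger, the answer equals the max flow.
Path Hall→Exit (+1); total 1.
Path Hall→StairC→Exit (+1); total 2.
Path Hall→C4→Exit (+1); total 3.
Path Hall→StairA→Exit (+1); total 4.
Path Hall→C3→Exit (+1); total 5.
No residual Hall→Exit path; max flow = 5.
Certifying cut of size 5: {Hall→C3, Hall→C4, Hall→Exit, Hall→StairA, Hall→StairC}.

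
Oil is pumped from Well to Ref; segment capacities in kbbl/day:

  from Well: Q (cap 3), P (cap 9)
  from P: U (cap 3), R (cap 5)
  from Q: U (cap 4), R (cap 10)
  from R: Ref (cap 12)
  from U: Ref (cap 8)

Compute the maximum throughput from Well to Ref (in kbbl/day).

11

Augment Well→P→R→Ref: bottleneck 5, flow now 5.
Augment Well→P→U→Ref: bottleneck 3, flow now 8.
Augment Well→Q→R→Ref: bottleneck 3, flow now 11.
No augmenting path remains; maximum flow = 11.
In the residual graph, reachable from Well: {Well, P}.
Min-cut edges: Well→Q (3), P→R (5), P→U (3); capacity 3 + 5 + 3 = 11.
This cut is saturated, so no flow can exceed 11.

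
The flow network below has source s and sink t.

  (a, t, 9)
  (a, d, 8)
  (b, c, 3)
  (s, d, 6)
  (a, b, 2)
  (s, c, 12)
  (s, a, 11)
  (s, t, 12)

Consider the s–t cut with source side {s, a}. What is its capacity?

49

Edges leaving {s, a}: s→c (12), s→d (6), s→t (12), a→b (2), a→d (8), a→t (9).
Cut capacity = 12 + 6 + 12 + 2 + 8 + 9 = 49.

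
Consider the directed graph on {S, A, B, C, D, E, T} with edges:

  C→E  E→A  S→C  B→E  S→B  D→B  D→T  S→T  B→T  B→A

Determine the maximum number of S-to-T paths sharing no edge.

2

Assign every edge capacity 1; by Menger, the answer equals the max flow.
Path S→T (+1); total 1.
Path S→B→T (+1); total 2.
No residual S→T path; max flow = 2.
Certifying cut of size 2: {S→B, S→T}.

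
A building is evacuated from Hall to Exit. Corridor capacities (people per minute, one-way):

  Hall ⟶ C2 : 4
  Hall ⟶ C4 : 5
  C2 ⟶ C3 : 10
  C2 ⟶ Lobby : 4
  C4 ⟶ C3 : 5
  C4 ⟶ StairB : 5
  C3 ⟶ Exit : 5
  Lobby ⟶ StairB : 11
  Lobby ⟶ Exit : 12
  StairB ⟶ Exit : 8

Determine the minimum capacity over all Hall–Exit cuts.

9

Augment Hall→C2→C3→Exit: bottleneck 4, flow now 4.
Augment Hall→C4→C3→Exit: bottleneck 1, flow now 5.
Augment Hall→C4→StairB→Exit: bottleneck 4, flow now 9.
No augmenting path remains; maximum flow = 9.
By max-flow min-cut, the minimum cut capacity equals the max flow.
In the residual graph, reachable from Hall: {Hall}.
Min-cut edges: Hall→C2 (4), Hall→C4 (5); capacity 4 + 5 = 9.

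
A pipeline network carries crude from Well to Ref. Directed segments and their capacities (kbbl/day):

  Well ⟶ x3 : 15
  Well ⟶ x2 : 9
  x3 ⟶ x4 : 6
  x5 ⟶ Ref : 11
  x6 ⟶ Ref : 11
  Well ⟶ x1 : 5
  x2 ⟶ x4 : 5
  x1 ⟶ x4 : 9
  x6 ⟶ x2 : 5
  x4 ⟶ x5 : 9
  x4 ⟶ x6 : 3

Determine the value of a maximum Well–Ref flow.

12

Augment Well→x1→x4→x5→Ref: bottleneck 5, flow now 5.
Augment Well→x2→x4→x5→Ref: bottleneck 4, flow now 9.
Augment Well→x2→x4→x6→Ref: bottleneck 1, flow now 10.
Augment Well→x3→x4→x6→Ref: bottleneck 2, flow now 12.
No augmenting path remains; maximum flow = 12.
In the residual graph, reachable from Well: {Well, x1, x2, x3, x4}.
Min-cut edges: x4→x5 (9), x4→x6 (3); capacity 9 + 3 = 12.
This cut is saturated, so no flow can exceed 12.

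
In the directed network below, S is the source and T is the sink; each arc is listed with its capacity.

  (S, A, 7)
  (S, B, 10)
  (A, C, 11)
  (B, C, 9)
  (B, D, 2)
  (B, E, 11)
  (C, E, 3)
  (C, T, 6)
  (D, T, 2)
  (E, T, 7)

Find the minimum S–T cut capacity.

15

Augment S→A→C→T: bottleneck 6, flow now 6.
Augment S→B→D→T: bottleneck 2, flow now 8.
Augment S→B→E→T: bottleneck 7, flow now 15.
No augmenting path remains; maximum flow = 15.
By max-flow min-cut, the minimum cut capacity equals the max flow.
In the residual graph, reachable from S: {S, A, B, C, E}.
Min-cut edges: B→D (2), C→T (6), E→T (7); capacity 2 + 6 + 7 = 15.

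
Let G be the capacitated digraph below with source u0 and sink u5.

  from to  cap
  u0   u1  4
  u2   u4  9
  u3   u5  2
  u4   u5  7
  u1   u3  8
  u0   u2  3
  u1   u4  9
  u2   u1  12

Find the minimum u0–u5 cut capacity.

Augment u0→u1→u3→u5: bottleneck 2, flow now 2.
Augment u0→u1→u4→u5: bottleneck 2, flow now 4.
Augment u0→u2→u4→u5: bottleneck 3, flow now 7.
No augmenting path remains; maximum flow = 7.
By max-flow min-cut, the minimum cut capacity equals the max flow.
In the residual graph, reachable from u0: {u0}.
Min-cut edges: u0→u1 (4), u0→u2 (3); capacity 4 + 3 = 7.

7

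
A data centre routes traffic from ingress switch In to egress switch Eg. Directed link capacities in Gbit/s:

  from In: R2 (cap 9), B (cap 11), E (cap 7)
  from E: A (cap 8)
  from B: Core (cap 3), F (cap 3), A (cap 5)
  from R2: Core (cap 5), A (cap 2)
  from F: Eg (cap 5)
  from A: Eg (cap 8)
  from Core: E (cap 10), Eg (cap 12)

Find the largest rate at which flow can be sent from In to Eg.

19

Augment In→E→A→Eg: bottleneck 7, flow now 7.
Augment In→B→F→Eg: bottleneck 3, flow now 10.
Augment In→B→A→Eg: bottleneck 1, flow now 11.
Augment In→B→Core→Eg: bottleneck 3, flow now 14.
Augment In→R2→Core→Eg: bottleneck 5, flow now 19.
No augmenting path remains; maximum flow = 19.
In the residual graph, reachable from In: {In, E, B, R2, A}.
Min-cut edges: B→F (3), B→Core (3), R2→Core (5), A→Eg (8); capacity 3 + 3 + 5 + 8 = 19.
This cut is saturated, so no flow can exceed 19.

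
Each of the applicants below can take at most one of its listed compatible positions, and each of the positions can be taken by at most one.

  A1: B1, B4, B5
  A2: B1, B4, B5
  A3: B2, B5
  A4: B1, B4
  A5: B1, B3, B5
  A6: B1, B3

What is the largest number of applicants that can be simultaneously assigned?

5

Unit-capacity flow: source→left, listed edges, right→sink; max matching = max flow.
Augmenting path A1→B1 (+1); matched 1.
Augmenting path A2→B4 (+1); matched 2.
Augmenting path A3→B2 (+1); matched 3.
Augmenting path A5→B3 (+1); matched 4.
Augmenting path A4→B1→A1→B5 (+1); matched 5.
No augmenting path remains; maximum matching = 5.
König certificate: {A3, B1, B3, B4, B5} is a vertex cover of size 5 (every listed pair touches it), so no matching can be larger.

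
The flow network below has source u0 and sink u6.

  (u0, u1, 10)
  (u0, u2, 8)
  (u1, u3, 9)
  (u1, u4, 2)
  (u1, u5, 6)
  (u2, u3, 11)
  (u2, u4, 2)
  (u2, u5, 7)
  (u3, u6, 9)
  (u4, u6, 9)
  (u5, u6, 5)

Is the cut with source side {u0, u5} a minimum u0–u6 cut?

Given cut capacity: 10 + 8 + 5 = 23.
Augment u0→u1→u3→u6: bottleneck 9, flow now 9.
Augment u0→u1→u4→u6: bottleneck 1, flow now 10.
Augment u0→u2→u4→u6: bottleneck 2, flow now 12.
Augment u0→u2→u5→u6: bottleneck 5, flow now 17.
Augment u0→u2→u3→u1→u4→u6: bottleneck 1, flow now 18. (uses reverse residual edge)
No augmenting path remains; maximum flow = 18.
In the residual graph, reachable from u0: {u0}.
Min-cut edges: u0→u1 (10), u0→u2 (8); capacity 10 + 8 = 18.
Cut capacity 23 exceeds the max flow 18, so it is not minimum.

No — its capacity is 23, but the minimum cut has capacity 18.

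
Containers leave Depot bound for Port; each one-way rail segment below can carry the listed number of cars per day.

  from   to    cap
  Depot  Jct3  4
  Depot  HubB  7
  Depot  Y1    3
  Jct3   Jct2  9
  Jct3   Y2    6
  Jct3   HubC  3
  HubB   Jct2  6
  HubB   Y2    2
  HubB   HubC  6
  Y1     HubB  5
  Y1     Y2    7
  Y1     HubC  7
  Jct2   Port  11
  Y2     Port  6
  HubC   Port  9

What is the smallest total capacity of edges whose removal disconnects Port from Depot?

Augment Depot→Jct3→Jct2→Port: bottleneck 4, flow now 4.
Augment Depot→HubB→Jct2→Port: bottleneck 6, flow now 10.
Augment Depot→HubB→Y2→Port: bottleneck 1, flow now 11.
Augment Depot→Y1→Y2→Port: bottleneck 3, flow now 14.
No augmenting path remains; maximum flow = 14.
By max-flow min-cut, the minimum cut capacity equals the max flow.
In the residual graph, reachable from Depot: {Depot}.
Min-cut edges: Depot→Jct3 (4), Depot→HubB (7), Depot→Y1 (3); capacity 4 + 7 + 3 = 14.

14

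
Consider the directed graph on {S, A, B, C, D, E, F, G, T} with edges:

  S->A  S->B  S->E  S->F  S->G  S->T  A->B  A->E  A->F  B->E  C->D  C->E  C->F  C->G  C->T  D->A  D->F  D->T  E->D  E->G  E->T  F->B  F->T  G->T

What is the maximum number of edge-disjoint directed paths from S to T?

5

Assign every edge capacity 1; by Menger, the answer equals the max flow.
Path S→T (+1); total 1.
Path S→E→T (+1); total 2.
Path S→F→T (+1); total 3.
Path S→G→T (+1); total 4.
Path S→A→E→D→T (+1); total 5.
No residual S→T path; max flow = 5.
Certifying cut of size 5: {E→D, E→T, F→T, G→T, S→T}.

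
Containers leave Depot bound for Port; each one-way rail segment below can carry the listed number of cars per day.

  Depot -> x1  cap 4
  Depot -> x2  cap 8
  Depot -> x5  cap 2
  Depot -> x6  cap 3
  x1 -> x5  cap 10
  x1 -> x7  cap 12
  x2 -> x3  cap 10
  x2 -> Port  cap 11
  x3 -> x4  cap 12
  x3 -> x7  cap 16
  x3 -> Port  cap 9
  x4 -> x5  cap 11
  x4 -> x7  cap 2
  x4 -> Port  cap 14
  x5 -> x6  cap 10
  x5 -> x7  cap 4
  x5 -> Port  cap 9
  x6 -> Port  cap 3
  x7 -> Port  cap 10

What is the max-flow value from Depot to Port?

Augment Depot→x2→Port: bottleneck 8, flow now 8.
Augment Depot→x5→Port: bottleneck 2, flow now 10.
Augment Depot→x6→Port: bottleneck 3, flow now 13.
Augment Depot→x1→x5→Port: bottleneck 4, flow now 17.
No augmenting path remains; maximum flow = 17.
In the residual graph, reachable from Depot: {Depot}.
Min-cut edges: Depot→x1 (4), Depot→x2 (8), Depot→x5 (2), Depot→x6 (3); capacity 4 + 8 + 2 + 3 = 17.
This cut is saturated, so no flow can exceed 17.

17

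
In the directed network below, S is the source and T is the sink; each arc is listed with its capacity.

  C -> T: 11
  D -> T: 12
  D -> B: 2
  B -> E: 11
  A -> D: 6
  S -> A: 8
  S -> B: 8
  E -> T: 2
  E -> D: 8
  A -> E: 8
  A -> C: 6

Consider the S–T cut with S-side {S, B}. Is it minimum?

No — its capacity is 19, but the minimum cut has capacity 16.

Given cut capacity: 8 + 11 = 19.
Augment S→A→C→T: bottleneck 6, flow now 6.
Augment S→A→D→T: bottleneck 2, flow now 8.
Augment S→B→E→T: bottleneck 2, flow now 10.
Augment S→B→E→D→T: bottleneck 6, flow now 16.
No augmenting path remains; maximum flow = 16.
In the residual graph, reachable from S: {S}.
Min-cut edges: S→A (8), S→B (8); capacity 8 + 8 = 16.
Cut capacity 19 exceeds the max flow 16, so it is not minimum.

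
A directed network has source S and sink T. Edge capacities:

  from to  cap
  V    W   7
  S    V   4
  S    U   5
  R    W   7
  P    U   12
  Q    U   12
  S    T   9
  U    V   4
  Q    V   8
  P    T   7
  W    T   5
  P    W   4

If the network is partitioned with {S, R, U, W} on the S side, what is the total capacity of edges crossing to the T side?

Edges leaving {S, R, U, W}: S→V (4), S→T (9), U→V (4), W→T (5).
Cut capacity = 4 + 9 + 4 + 5 = 22.

22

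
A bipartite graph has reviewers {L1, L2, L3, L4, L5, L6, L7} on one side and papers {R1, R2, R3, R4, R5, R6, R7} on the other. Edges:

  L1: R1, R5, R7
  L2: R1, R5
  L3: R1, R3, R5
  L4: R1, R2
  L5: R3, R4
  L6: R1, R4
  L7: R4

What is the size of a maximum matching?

6

Unit-capacity flow: source→left, listed edges, right→sink; max matching = max flow.
Augmenting path L1→R1 (+1); matched 1.
Augmenting path L2→R5 (+1); matched 2.
Augmenting path L3→R3 (+1); matched 3.
Augmenting path L4→R2 (+1); matched 4.
Augmenting path L5→R4 (+1); matched 5.
Augmenting path L6→R1→L1→R7 (+1); matched 6.
No augmenting path remains; maximum matching = 6.
König certificate: {L1, L4, R1, R3, R4, R5} is a vertex cover of size 6 (every listed pair touches it), so no matching can be larger.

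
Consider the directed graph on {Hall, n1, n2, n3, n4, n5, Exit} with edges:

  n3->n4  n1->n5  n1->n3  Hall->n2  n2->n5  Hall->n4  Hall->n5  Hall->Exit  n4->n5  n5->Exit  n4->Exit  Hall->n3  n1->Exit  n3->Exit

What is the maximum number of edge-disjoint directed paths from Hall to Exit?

4

Assign every edge capacity 1; by Menger, the answer equals the max flow.
Path Hall→Exit (+1); total 1.
Path Hall→n3→Exit (+1); total 2.
Path Hall→n4→Exit (+1); total 3.
Path Hall→n5→Exit (+1); total 4.
No residual Hall→Exit path; max flow = 4.
Certifying cut of size 4: {Hall→Exit, Hall→n3, Hall→n4, n5→Exit}.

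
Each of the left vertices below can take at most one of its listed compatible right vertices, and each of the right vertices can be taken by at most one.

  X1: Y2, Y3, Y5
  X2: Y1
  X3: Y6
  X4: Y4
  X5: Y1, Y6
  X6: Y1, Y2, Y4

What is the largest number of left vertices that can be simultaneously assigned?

Unit-capacity flow: source→left, listed edges, right→sink; max matching = max flow.
Augmenting path X1→Y2 (+1); matched 1.
Augmenting path X2→Y1 (+1); matched 2.
Augmenting path X3→Y6 (+1); matched 3.
Augmenting path X4→Y4 (+1); matched 4.
Augmenting path X6→Y2→X1→Y3 (+1); matched 5.
No augmenting path remains; maximum matching = 5.
König certificate: {X1, X4, X6, Y1, Y6} is a vertex cover of size 5 (every listed pair touches it), so no matching can be larger.

5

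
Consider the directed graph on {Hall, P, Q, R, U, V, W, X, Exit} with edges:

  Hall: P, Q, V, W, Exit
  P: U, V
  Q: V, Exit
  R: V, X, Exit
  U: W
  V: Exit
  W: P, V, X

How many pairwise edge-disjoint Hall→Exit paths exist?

Assign every edge capacity 1; by Menger, the answer equals the max flow.
Path Hall→Exit (+1); total 1.
Path Hall→Q→Exit (+1); total 2.
Path Hall→V→Exit (+1); total 3.
No residual Hall→Exit path; max flow = 3.
Certifying cut of size 3: {Hall→Exit, Hall→Q, V→Exit}.

3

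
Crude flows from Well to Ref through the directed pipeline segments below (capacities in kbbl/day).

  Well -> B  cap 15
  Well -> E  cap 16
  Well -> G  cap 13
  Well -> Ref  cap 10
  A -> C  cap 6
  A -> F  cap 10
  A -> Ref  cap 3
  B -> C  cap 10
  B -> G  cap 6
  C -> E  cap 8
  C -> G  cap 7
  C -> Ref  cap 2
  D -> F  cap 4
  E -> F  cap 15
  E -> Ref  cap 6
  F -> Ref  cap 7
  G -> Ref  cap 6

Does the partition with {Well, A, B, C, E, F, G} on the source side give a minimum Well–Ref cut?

No — its capacity is 34, but the minimum cut has capacity 31.

Given cut capacity: 10 + 3 + 2 + 6 + 7 + 6 = 34.
Augment Well→Ref: bottleneck 10, flow now 10.
Augment Well→E→Ref: bottleneck 6, flow now 16.
Augment Well→G→Ref: bottleneck 6, flow now 22.
Augment Well→B→C→Ref: bottleneck 2, flow now 24.
Augment Well→E→F→Ref: bottleneck 7, flow now 31.
No augmenting path remains; maximum flow = 31.
In the residual graph, reachable from Well: {Well, B, C, E, F, G}.
Min-cut edges: Well→Ref (10), C→Ref (2), E→Ref (6), F→Ref (7), G→Ref (6); capacity 10 + 2 + 6 + 7 + 6 = 31.
Cut capacity 34 exceeds the max flow 31, so it is not minimum.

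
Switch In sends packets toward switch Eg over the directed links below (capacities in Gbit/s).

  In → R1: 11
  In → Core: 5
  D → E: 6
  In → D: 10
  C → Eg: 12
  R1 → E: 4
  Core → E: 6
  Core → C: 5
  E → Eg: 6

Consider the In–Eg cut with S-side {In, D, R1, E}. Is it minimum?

Given cut capacity: 5 + 6 = 11.
Augment In→D→E→Eg: bottleneck 6, flow now 6.
Augment In→Core→C→Eg: bottleneck 5, flow now 11.
No augmenting path remains; maximum flow = 11.
Cut capacity 11 equals the max flow, so it is a minimum cut.

Yes — it is a minimum cut (capacity 11).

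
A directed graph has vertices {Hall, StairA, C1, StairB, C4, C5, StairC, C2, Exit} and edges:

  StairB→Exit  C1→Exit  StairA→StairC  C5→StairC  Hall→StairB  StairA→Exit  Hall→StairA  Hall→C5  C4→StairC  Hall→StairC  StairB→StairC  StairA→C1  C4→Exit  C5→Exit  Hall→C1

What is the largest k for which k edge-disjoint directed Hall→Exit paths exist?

4

Assign every edge capacity 1; by Menger, the answer equals the max flow.
Path Hall→StairA→Exit (+1); total 1.
Path Hall→C1→Exit (+1); total 2.
Path Hall→StairB→Exit (+1); total 3.
Path Hall→C5→Exit (+1); total 4.
No residual Hall→Exit path; max flow = 4.
Certifying cut of size 4: {Hall→C1, Hall→C5, Hall→StairA, Hall→StairB}.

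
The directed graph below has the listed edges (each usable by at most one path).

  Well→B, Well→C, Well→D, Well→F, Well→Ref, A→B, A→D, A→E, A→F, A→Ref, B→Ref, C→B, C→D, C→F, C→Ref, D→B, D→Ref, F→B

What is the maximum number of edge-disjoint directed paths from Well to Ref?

4

Assign every edge capacity 1; by Menger, the answer equals the max flow.
Path Well→Ref (+1); total 1.
Path Well→B→Ref (+1); total 2.
Path Well→C→Ref (+1); total 3.
Path Well→D→Ref (+1); total 4.
No residual Well→Ref path; max flow = 4.
Certifying cut of size 4: {B→Ref, Well→C, Well→D, Well→Ref}.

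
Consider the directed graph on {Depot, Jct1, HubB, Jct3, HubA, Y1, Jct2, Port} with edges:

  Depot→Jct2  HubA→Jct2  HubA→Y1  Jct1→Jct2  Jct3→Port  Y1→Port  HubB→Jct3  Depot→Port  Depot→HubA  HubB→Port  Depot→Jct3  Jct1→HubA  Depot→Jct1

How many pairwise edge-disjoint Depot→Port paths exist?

Assign every edge capacity 1; by Menger, the answer equals the max flow.
Path Depot→Port (+1); total 1.
Path Depot→Jct3→Port (+1); total 2.
Path Depot→HubA→Y1→Port (+1); total 3.
No residual Depot→Port path; max flow = 3.
Certifying cut of size 3: {Depot→Jct3, Depot→Port, HubA→Y1}.

3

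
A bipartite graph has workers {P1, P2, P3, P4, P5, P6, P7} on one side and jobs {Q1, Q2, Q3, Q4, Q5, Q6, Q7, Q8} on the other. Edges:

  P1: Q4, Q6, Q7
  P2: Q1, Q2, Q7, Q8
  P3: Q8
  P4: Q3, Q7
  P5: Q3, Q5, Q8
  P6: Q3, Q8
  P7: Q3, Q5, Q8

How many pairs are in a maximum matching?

Unit-capacity flow: source→left, listed edges, right→sink; max matching = max flow.
Augmenting path P1→Q4 (+1); matched 1.
Augmenting path P2→Q1 (+1); matched 2.
Augmenting path P3→Q8 (+1); matched 3.
Augmenting path P4→Q3 (+1); matched 4.
Augmenting path P5→Q5 (+1); matched 5.
Augmenting path P6→Q3→P4→Q7 (+1); matched 6.
No augmenting path remains; maximum matching = 6.
König certificate: {P1, P2, P4, Q3, Q5, Q8} is a vertex cover of size 6 (every listed pair touches it), so no matching can be larger.

6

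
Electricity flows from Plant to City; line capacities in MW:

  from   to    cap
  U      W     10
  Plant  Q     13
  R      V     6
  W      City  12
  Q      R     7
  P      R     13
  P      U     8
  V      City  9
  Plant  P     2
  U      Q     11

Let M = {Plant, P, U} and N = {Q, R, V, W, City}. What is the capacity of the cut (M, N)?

Edges leaving {Plant, P, U}: Plant→Q (13), P→R (13), U→Q (11), U→W (10).
Cut capacity = 13 + 13 + 11 + 10 = 47.

47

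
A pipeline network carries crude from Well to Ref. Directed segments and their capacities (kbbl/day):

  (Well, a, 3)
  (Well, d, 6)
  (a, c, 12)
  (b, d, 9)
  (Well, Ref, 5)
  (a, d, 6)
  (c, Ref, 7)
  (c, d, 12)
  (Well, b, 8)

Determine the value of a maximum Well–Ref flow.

8

Augment Well→Ref: bottleneck 5, flow now 5.
Augment Well→a→c→Ref: bottleneck 3, flow now 8.
No augmenting path remains; maximum flow = 8.
In the residual graph, reachable from Well: {Well, b, d}.
Min-cut edges: Well→a (3), Well→Ref (5); capacity 3 + 5 = 8.
This cut is saturated, so no flow can exceed 8.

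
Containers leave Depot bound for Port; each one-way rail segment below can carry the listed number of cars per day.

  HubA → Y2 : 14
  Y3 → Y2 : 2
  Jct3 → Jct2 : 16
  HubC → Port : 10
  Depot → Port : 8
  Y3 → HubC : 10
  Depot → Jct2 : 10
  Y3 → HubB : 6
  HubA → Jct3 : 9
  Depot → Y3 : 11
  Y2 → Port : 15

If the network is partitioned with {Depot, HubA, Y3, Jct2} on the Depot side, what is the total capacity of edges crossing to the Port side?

Edges leaving {Depot, HubA, Y3, Jct2}: Depot→Port (8), HubA→Y2 (14), HubA→Jct3 (9), Y3→Y2 (2), Y3→HubC (10), Y3→HubB (6).
Cut capacity = 8 + 14 + 9 + 2 + 10 + 6 = 49.

49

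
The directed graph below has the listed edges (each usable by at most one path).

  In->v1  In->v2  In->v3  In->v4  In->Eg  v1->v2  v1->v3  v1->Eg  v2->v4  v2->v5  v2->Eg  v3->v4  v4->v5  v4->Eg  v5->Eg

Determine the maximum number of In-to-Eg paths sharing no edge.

Assign every edge capacity 1; by Menger, the answer equals the max flow.
Path In→Eg (+1); total 1.
Path In→v1→Eg (+1); total 2.
Path In→v2→Eg (+1); total 3.
Path In→v4→Eg (+1); total 4.
Path In→v3→v4→v5→Eg (+1); total 5.
No residual In→Eg path; max flow = 5.
Certifying cut of size 5: {In→Eg, In→v1, In→v2, In→v3, In→v4}.

5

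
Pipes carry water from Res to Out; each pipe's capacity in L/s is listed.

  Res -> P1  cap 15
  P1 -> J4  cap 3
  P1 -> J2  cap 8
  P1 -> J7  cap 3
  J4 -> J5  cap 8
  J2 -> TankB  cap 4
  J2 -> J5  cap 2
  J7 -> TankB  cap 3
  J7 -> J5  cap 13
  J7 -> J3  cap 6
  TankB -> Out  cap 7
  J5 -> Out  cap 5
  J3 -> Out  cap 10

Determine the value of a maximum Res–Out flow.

12

Augment Res→P1→J4→J5→Out: bottleneck 3, flow now 3.
Augment Res→P1→J2→TankB→Out: bottleneck 4, flow now 7.
Augment Res→P1→J2→J5→Out: bottleneck 2, flow now 9.
Augment Res→P1→J7→TankB→Out: bottleneck 3, flow now 12.
No augmenting path remains; maximum flow = 12.
In the residual graph, reachable from Res: {Res, P1, J2}.
Min-cut edges: P1→J4 (3), P1→J7 (3), J2→TankB (4), J2→J5 (2); capacity 3 + 3 + 4 + 2 = 12.
This cut is saturated, so no flow can exceed 12.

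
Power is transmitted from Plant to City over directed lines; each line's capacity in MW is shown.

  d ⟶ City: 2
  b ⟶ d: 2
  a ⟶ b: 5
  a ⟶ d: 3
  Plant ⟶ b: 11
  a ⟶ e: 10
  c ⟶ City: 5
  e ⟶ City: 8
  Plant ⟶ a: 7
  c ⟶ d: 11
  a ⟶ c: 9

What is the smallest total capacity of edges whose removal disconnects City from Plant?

Augment Plant→a→c→City: bottleneck 5, flow now 5.
Augment Plant→a→d→City: bottleneck 2, flow now 7.
Augment Plant→b→d→a→e→City: bottleneck 2, flow now 9. (uses reverse residual edge)
No augmenting path remains; maximum flow = 9.
By max-flow min-cut, the minimum cut capacity equals the max flow.
In the residual graph, reachable from Plant: {Plant, b}.
Min-cut edges: Plant→a (7), b→d (2); capacity 7 + 2 = 9.

9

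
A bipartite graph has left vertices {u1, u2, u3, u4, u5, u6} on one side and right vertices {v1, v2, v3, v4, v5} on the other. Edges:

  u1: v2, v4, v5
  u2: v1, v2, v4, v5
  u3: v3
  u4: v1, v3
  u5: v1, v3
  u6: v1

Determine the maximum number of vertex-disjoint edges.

4

Unit-capacity flow: source→left, listed edges, right→sink; max matching = max flow.
Augmenting path u1→v2 (+1); matched 1.
Augmenting path u2→v1 (+1); matched 2.
Augmenting path u3→v3 (+1); matched 3.
Augmenting path u4→v1→u2→v4 (+1); matched 4.
No augmenting path remains; maximum matching = 4.
König certificate: {u1, u2, v1, v3} is a vertex cover of size 4 (every listed pair touches it), so no matching can be larger.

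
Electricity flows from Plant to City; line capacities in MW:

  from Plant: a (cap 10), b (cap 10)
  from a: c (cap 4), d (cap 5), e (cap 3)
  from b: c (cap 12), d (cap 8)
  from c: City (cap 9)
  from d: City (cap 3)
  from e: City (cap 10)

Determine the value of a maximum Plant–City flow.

15

Augment Plant→a→c→City: bottleneck 4, flow now 4.
Augment Plant→a→d→City: bottleneck 3, flow now 7.
Augment Plant→a→e→City: bottleneck 3, flow now 10.
Augment Plant→b→c→City: bottleneck 5, flow now 15.
No augmenting path remains; maximum flow = 15.
In the residual graph, reachable from Plant: {Plant, a, b, c, d}.
Min-cut edges: a→e (3), c→City (9), d→City (3); capacity 3 + 9 + 3 = 15.
This cut is saturated, so no flow can exceed 15.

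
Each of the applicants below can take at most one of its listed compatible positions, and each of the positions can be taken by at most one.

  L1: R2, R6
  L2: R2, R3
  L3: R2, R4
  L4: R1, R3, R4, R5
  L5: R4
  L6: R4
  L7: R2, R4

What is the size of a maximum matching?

Unit-capacity flow: source→left, listed edges, right→sink; max matching = max flow.
Augmenting path L1→R2 (+1); matched 1.
Augmenting path L2→R3 (+1); matched 2.
Augmenting path L3→R4 (+1); matched 3.
Augmenting path L4→R1 (+1); matched 4.
Augmenting path L7→R2→L1→R6 (+1); matched 5.
No augmenting path remains; maximum matching = 5.
König certificate: {L1, L2, L4, R2, R4} is a vertex cover of size 5 (every listed pair touches it), so no matching can be larger.

5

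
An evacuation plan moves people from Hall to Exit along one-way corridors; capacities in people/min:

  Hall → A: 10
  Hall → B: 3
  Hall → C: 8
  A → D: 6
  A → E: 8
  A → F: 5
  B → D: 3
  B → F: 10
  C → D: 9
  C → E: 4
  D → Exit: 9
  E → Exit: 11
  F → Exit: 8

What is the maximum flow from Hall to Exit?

21

Augment Hall→A→D→Exit: bottleneck 6, flow now 6.
Augment Hall→A→E→Exit: bottleneck 4, flow now 10.
Augment Hall→B→D→Exit: bottleneck 3, flow now 13.
Augment Hall→C→E→Exit: bottleneck 4, flow now 17.
Augment Hall→C→D→A→E→Exit: bottleneck 3, flow now 20. (uses reverse residual edge)
Augment Hall→C→D→A→F→Exit: bottleneck 1, flow now 21. (uses reverse residual edge)
No augmenting path remains; maximum flow = 21.
In the residual graph, reachable from Hall: {Hall}.
Min-cut edges: Hall→A (10), Hall→B (3), Hall→C (8); capacity 10 + 3 + 8 = 21.
This cut is saturated, so no flow can exceed 21.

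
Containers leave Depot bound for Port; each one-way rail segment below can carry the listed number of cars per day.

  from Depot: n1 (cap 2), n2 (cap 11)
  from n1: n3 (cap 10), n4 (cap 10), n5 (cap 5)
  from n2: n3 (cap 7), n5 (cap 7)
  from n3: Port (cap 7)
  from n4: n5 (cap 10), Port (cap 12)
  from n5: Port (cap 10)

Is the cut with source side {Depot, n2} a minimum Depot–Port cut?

No — its capacity is 16, but the minimum cut has capacity 13.

Given cut capacity: 2 + 7 + 7 = 16.
Augment Depot→n1→n3→Port: bottleneck 2, flow now 2.
Augment Depot→n2→n3→Port: bottleneck 5, flow now 7.
Augment Depot→n2→n5→Port: bottleneck 6, flow now 13.
No augmenting path remains; maximum flow = 13.
In the residual graph, reachable from Depot: {Depot}.
Min-cut edges: Depot→n1 (2), Depot→n2 (11); capacity 2 + 11 = 13.
Cut capacity 16 exceeds the max flow 13, so it is not minimum.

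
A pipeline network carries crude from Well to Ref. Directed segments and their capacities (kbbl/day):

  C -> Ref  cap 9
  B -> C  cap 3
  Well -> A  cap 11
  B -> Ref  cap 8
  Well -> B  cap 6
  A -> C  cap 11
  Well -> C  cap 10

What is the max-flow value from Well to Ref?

15

Augment Well→B→Ref: bottleneck 6, flow now 6.
Augment Well→C→Ref: bottleneck 9, flow now 15.
No augmenting path remains; maximum flow = 15.
In the residual graph, reachable from Well: {Well, A, C}.
Min-cut edges: Well→B (6), C→Ref (9); capacity 6 + 9 = 15.
This cut is saturated, so no flow can exceed 15.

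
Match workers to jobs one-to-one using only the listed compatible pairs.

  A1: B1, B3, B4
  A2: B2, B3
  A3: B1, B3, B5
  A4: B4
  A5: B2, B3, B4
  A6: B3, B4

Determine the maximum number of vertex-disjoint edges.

5

Unit-capacity flow: source→left, listed edges, right→sink; max matching = max flow.
Augmenting path A1→B1 (+1); matched 1.
Augmenting path A2→B2 (+1); matched 2.
Augmenting path A3→B3 (+1); matched 3.
Augmenting path A4→B4 (+1); matched 4.
Augmenting path A5→B3→A3→B5 (+1); matched 5.
No augmenting path remains; maximum matching = 5.
König certificate: {A1, A3, B2, B3, B4} is a vertex cover of size 5 (every listed pair touches it), so no matching can be larger.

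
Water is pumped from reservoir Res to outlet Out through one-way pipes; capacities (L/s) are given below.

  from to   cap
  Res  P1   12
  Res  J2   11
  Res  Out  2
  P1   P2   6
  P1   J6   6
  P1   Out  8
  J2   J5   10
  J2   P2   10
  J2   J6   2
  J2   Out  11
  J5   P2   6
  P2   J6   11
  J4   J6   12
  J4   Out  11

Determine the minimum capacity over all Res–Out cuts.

Augment Res→Out: bottleneck 2, flow now 2.
Augment Res→P1→Out: bottleneck 8, flow now 10.
Augment Res→J2→Out: bottleneck 11, flow now 21.
No augmenting path remains; maximum flow = 21.
By max-flow min-cut, the minimum cut capacity equals the max flow.
In the residual graph, reachable from Res: {Res, P1, P2, J6}.
Min-cut edges: Res→J2 (11), Res→Out (2), P1→Out (8); capacity 11 + 2 + 8 = 21.

21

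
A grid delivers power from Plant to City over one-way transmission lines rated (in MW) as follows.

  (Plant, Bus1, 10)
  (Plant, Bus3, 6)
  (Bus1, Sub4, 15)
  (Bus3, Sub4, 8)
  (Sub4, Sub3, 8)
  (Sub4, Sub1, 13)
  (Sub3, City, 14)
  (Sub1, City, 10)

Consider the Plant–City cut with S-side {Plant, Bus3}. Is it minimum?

No — its capacity is 18, but the minimum cut has capacity 16.

Given cut capacity: 10 + 8 = 18.
Augment Plant→Bus1→Sub4→Sub3→City: bottleneck 8, flow now 8.
Augment Plant→Bus1→Sub4→Sub1→City: bottleneck 2, flow now 10.
Augment Plant→Bus3→Sub4→Sub1→City: bottleneck 6, flow now 16.
No augmenting path remains; maximum flow = 16.
In the residual graph, reachable from Plant: {Plant}.
Min-cut edges: Plant→Bus1 (10), Plant→Bus3 (6); capacity 10 + 6 = 16.
Cut capacity 18 exceeds the max flow 16, so it is not minimum.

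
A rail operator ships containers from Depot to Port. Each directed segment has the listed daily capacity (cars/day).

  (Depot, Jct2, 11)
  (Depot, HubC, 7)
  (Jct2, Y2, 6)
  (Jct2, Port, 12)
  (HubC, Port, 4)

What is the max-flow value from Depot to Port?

15

Augment Depot→Jct2→Port: bottleneck 11, flow now 11.
Augment Depot→HubC→Port: bottleneck 4, flow now 15.
No augmenting path remains; maximum flow = 15.
In the residual graph, reachable from Depot: {Depot, HubC}.
Min-cut edges: Depot→Jct2 (11), HubC→Port (4); capacity 11 + 4 = 15.
This cut is saturated, so no flow can exceed 15.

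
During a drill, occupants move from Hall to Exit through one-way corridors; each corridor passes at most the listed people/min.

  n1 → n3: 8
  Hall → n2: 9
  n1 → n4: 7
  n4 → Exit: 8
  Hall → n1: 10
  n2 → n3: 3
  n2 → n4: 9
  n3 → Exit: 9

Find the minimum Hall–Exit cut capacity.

17

Augment Hall→n1→n3→Exit: bottleneck 8, flow now 8.
Augment Hall→n1→n4→Exit: bottleneck 2, flow now 10.
Augment Hall→n2→n3→Exit: bottleneck 1, flow now 11.
Augment Hall→n2→n4→Exit: bottleneck 6, flow now 17.
No augmenting path remains; maximum flow = 17.
By max-flow min-cut, the minimum cut capacity equals the max flow.
In the residual graph, reachable from Hall: {Hall, n1, n2, n3, n4}.
Min-cut edges: n3→Exit (9), n4→Exit (8); capacity 9 + 8 = 17.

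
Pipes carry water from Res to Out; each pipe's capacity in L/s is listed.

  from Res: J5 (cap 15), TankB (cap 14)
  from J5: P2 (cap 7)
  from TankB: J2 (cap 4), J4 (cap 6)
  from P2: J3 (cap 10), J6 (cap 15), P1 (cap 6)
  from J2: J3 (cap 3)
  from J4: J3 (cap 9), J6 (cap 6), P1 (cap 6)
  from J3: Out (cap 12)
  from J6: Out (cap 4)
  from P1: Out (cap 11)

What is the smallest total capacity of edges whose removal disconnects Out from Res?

Augment Res→J5→P2→J3→Out: bottleneck 7, flow now 7.
Augment Res→TankB→J2→J3→Out: bottleneck 3, flow now 10.
Augment Res→TankB→J4→J3→Out: bottleneck 2, flow now 12.
Augment Res→TankB→J4→J6→Out: bottleneck 4, flow now 16.
No augmenting path remains; maximum flow = 16.
By max-flow min-cut, the minimum cut capacity equals the max flow.
In the residual graph, reachable from Res: {Res, J5, TankB, J2}.
Min-cut edges: J5→P2 (7), TankB→J4 (6), J2→J3 (3); capacity 7 + 6 + 3 = 16.

16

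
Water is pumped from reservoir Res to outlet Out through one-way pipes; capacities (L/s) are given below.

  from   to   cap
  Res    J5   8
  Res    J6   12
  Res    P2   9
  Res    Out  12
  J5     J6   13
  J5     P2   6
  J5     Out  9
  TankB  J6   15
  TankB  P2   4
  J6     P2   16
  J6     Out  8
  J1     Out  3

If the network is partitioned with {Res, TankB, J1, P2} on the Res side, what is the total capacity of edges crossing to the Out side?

Edges leaving {Res, TankB, J1, P2}: Res→J5 (8), Res→J6 (12), Res→Out (12), TankB→J6 (15), J1→Out (3).
Cut capacity = 8 + 12 + 12 + 15 + 3 = 50.

50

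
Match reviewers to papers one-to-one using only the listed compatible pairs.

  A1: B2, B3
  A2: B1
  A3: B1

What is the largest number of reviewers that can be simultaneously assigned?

2

Unit-capacity flow: source→left, listed edges, right→sink; max matching = max flow.
Augmenting path A1→B2 (+1); matched 1.
Augmenting path A2→B1 (+1); matched 2.
No augmenting path remains; maximum matching = 2.
König certificate: {A1, B1} is a vertex cover of size 2 (every listed pair touches it), so no matching can be larger.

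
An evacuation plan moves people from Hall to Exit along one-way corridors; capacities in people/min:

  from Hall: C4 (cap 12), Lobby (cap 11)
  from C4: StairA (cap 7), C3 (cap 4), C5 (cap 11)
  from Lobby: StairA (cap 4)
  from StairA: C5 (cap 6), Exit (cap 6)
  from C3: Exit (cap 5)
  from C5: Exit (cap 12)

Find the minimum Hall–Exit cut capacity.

Augment Hall→C4→StairA→Exit: bottleneck 6, flow now 6.
Augment Hall→C4→C3→Exit: bottleneck 4, flow now 10.
Augment Hall→C4→C5→Exit: bottleneck 2, flow now 12.
Augment Hall→Lobby→StairA→C5→Exit: bottleneck 4, flow now 16.
No augmenting path remains; maximum flow = 16.
By max-flow min-cut, the minimum cut capacity equals the max flow.
In the residual graph, reachable from Hall: {Hall, Lobby}.
Min-cut edges: Hall→C4 (12), Lobby→StairA (4); capacity 12 + 4 = 16.

16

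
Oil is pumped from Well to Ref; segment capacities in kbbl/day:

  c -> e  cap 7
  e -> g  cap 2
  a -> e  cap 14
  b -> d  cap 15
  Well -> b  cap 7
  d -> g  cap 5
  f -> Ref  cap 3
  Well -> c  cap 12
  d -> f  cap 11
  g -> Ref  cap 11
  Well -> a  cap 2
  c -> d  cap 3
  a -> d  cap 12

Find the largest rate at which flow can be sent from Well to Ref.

Augment Well→a→d→f→Ref: bottleneck 2, flow now 2.
Augment Well→b→d→f→Ref: bottleneck 1, flow now 3.
Augment Well→b→d→g→Ref: bottleneck 5, flow now 8.
Augment Well→c→e→g→Ref: bottleneck 2, flow now 10.
No augmenting path remains; maximum flow = 10.
In the residual graph, reachable from Well: {Well, a, b, c, d, e, f}.
Min-cut edges: d→g (5), e→g (2), f→Ref (3); capacity 5 + 2 + 3 = 10.
This cut is saturated, so no flow can exceed 10.

10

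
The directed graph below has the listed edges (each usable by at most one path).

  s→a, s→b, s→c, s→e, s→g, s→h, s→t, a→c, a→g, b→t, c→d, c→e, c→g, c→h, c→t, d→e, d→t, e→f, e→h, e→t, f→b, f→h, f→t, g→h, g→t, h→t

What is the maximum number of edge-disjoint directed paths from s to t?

Assign every edge capacity 1; by Menger, the answer equals the max flow.
Path s→t (+1); total 1.
Path s→b→t (+1); total 2.
Path s→c→t (+1); total 3.
Path s→e→t (+1); total 4.
Path s→g→t (+1); total 5.
Path s→h→t (+1); total 6.
Path s→a→c→d→t (+1); total 7.
No residual s→t path; max flow = 7.
Certifying cut of size 7: {s→a, s→b, s→c, s→e, s→g, s→h, s→t}.

7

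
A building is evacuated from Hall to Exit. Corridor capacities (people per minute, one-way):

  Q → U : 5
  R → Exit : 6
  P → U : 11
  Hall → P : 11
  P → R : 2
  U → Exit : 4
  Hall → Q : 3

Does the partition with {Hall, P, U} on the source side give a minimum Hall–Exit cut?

No — its capacity is 9, but the minimum cut has capacity 6.

Given cut capacity: 3 + 2 + 4 = 9.
Augment Hall→P→R→Exit: bottleneck 2, flow now 2.
Augment Hall→P→U→Exit: bottleneck 4, flow now 6.
No augmenting path remains; maximum flow = 6.
In the residual graph, reachable from Hall: {Hall, P, Q, U}.
Min-cut edges: P→R (2), U→Exit (4); capacity 2 + 4 = 6.
Cut capacity 9 exceeds the max flow 6, so it is not minimum.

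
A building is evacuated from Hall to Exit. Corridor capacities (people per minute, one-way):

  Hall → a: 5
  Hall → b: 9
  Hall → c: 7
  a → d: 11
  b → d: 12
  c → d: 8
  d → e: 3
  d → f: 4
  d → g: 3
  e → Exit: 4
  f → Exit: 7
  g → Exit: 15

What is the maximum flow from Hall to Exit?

10

Augment Hall→a→d→e→Exit: bottleneck 3, flow now 3.
Augment Hall→a→d→f→Exit: bottleneck 2, flow now 5.
Augment Hall→b→d→f→Exit: bottleneck 2, flow now 7.
Augment Hall→b→d→g→Exit: bottleneck 3, flow now 10.
No augmenting path remains; maximum flow = 10.
In the residual graph, reachable from Hall: {Hall, a, b, c, d}.
Min-cut edges: d→e (3), d→f (4), d→g (3); capacity 3 + 4 + 3 = 10.
This cut is saturated, so no flow can exceed 10.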